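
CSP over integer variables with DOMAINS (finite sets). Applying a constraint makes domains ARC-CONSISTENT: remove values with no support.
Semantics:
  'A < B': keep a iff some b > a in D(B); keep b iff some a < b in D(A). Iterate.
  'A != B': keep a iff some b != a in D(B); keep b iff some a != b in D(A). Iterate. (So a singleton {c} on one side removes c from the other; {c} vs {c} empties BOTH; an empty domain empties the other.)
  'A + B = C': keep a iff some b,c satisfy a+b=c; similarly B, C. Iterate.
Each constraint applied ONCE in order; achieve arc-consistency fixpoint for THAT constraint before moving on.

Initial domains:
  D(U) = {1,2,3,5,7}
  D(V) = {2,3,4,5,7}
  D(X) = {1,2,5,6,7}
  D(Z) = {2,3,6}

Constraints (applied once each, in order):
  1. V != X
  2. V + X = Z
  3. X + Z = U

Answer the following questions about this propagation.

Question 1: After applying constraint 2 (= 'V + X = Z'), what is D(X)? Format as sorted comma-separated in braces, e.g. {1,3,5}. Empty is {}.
Answer: {1,2}

Derivation:
Constraint 1 (V != X) on D(V)={2,3,4,5,7} D(X)={1,2,5,6,7}: no change
Constraint 2 (V + X = Z) on D(V)={2,3,4,5,7} D(X)={1,2,5,6,7} D(Z)={2,3,6}: V {2,3,4,5,7}->{2,4,5}; X {1,2,5,6,7}->{1,2}; Z {2,3,6}->{3,6}
So after constraint 2: D(X) = {1,2}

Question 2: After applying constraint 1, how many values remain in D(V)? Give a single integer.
Answer: 5

Derivation:
Constraint 1 (V != X) on D(V)={2,3,4,5,7} D(X)={1,2,5,6,7}: no change
So after constraint 1: D(V)={2,3,4,5,7}, size = 5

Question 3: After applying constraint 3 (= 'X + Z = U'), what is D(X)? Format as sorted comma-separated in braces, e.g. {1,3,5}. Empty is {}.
Answer: {1,2}

Derivation:
Constraint 1 (V != X) on D(V)={2,3,4,5,7} D(X)={1,2,5,6,7}: no change
Constraint 2 (V + X = Z) on D(V)={2,3,4,5,7} D(X)={1,2,5,6,7} D(Z)={2,3,6}: V {2,3,4,5,7}->{2,4,5}; X {1,2,5,6,7}->{1,2}; Z {2,3,6}->{3,6}
Constraint 3 (X + Z = U) on D(X)={1,2} D(Z)={3,6} D(U)={1,2,3,5,7}: U {1,2,3,5,7}->{5,7}
So after constraint 3: D(X) = {1,2}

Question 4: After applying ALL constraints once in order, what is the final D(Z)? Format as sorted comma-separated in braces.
Answer: {3,6}

Derivation:
Constraint 1 (V != X) on D(V)={2,3,4,5,7} D(X)={1,2,5,6,7}: no change
Constraint 2 (V + X = Z) on D(V)={2,3,4,5,7} D(X)={1,2,5,6,7} D(Z)={2,3,6}: V {2,3,4,5,7}->{2,4,5}; X {1,2,5,6,7}->{1,2}; Z {2,3,6}->{3,6}
Constraint 3 (X + Z = U) on D(X)={1,2} D(Z)={3,6} D(U)={1,2,3,5,7}: U {1,2,3,5,7}->{5,7}
So after all 3 constraints: D(Z) = {3,6}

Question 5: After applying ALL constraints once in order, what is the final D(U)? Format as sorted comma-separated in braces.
Answer: {5,7}

Derivation:
Constraint 1 (V != X) on D(V)={2,3,4,5,7} D(X)={1,2,5,6,7}: no change
Constraint 2 (V + X = Z) on D(V)={2,3,4,5,7} D(X)={1,2,5,6,7} D(Z)={2,3,6}: V {2,3,4,5,7}->{2,4,5}; X {1,2,5,6,7}->{1,2}; Z {2,3,6}->{3,6}
Constraint 3 (X + Z = U) on D(X)={1,2} D(Z)={3,6} D(U)={1,2,3,5,7}: U {1,2,3,5,7}->{5,7}
So after all 3 constraints: D(U) = {5,7}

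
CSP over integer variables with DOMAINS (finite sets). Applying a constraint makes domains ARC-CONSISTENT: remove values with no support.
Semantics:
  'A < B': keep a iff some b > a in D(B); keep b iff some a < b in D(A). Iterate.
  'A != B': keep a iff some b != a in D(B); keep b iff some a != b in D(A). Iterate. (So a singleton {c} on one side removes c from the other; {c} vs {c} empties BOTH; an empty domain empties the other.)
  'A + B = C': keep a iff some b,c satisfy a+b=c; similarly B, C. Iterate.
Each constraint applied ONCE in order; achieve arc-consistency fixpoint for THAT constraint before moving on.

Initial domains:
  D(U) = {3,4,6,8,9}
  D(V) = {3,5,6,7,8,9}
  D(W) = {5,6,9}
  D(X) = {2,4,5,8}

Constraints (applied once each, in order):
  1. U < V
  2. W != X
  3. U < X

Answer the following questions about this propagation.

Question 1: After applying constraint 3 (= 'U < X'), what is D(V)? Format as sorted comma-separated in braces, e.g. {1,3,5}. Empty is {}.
Constraint 1 (U < V) on D(U)={3,4,6,8,9} D(V)={3,5,6,7,8,9}: U {3,4,6,8,9}->{3,4,6,8}; V {3,5,6,7,8,9}->{5,6,7,8,9}
Constraint 2 (W != X) on D(W)={5,6,9} D(X)={2,4,5,8}: no change
Constraint 3 (U < X) on D(U)={3,4,6,8} D(X)={2,4,5,8}: U {3,4,6,8}->{3,4,6}; X {2,4,5,8}->{4,5,8}
So after constraint 3: D(V) = {5,6,7,8,9}

Answer: {5,6,7,8,9}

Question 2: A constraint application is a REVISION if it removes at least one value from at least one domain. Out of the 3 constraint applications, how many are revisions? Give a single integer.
Answer: 2

Derivation:
Constraint 1 (U < V) on D(U)={3,4,6,8,9} D(V)={3,5,6,7,8,9}: U {3,4,6,8,9}->{3,4,6,8}; V {3,5,6,7,8,9}->{5,6,7,8,9} => REVISION
Constraint 2 (W != X) on D(W)={5,6,9} D(X)={2,4,5,8}: no change => not a revision
Constraint 3 (U < X) on D(U)={3,4,6,8} D(X)={2,4,5,8}: U {3,4,6,8}->{3,4,6}; X {2,4,5,8}->{4,5,8} => REVISION
Total revisions = 2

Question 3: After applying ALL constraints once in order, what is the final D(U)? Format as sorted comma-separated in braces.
Answer: {3,4,6}

Derivation:
Constraint 1 (U < V) on D(U)={3,4,6,8,9} D(V)={3,5,6,7,8,9}: U {3,4,6,8,9}->{3,4,6,8}; V {3,5,6,7,8,9}->{5,6,7,8,9}
Constraint 2 (W != X) on D(W)={5,6,9} D(X)={2,4,5,8}: no change
Constraint 3 (U < X) on D(U)={3,4,6,8} D(X)={2,4,5,8}: U {3,4,6,8}->{3,4,6}; X {2,4,5,8}->{4,5,8}
So after all 3 constraints: D(U) = {3,4,6}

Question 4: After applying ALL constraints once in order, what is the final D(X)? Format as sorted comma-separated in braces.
Constraint 1 (U < V) on D(U)={3,4,6,8,9} D(V)={3,5,6,7,8,9}: U {3,4,6,8,9}->{3,4,6,8}; V {3,5,6,7,8,9}->{5,6,7,8,9}
Constraint 2 (W != X) on D(W)={5,6,9} D(X)={2,4,5,8}: no change
Constraint 3 (U < X) on D(U)={3,4,6,8} D(X)={2,4,5,8}: U {3,4,6,8}->{3,4,6}; X {2,4,5,8}->{4,5,8}
So after all 3 constraints: D(X) = {4,5,8}

Answer: {4,5,8}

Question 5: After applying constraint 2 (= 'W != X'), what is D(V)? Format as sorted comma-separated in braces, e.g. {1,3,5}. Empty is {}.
Answer: {5,6,7,8,9}

Derivation:
Constraint 1 (U < V) on D(U)={3,4,6,8,9} D(V)={3,5,6,7,8,9}: U {3,4,6,8,9}->{3,4,6,8}; V {3,5,6,7,8,9}->{5,6,7,8,9}
Constraint 2 (W != X) on D(W)={5,6,9} D(X)={2,4,5,8}: no change
So after constraint 2: D(V) = {5,6,7,8,9}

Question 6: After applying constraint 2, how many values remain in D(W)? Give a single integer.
Answer: 3

Derivation:
Constraint 1 (U < V) on D(U)={3,4,6,8,9} D(V)={3,5,6,7,8,9}: U {3,4,6,8,9}->{3,4,6,8}; V {3,5,6,7,8,9}->{5,6,7,8,9}
Constraint 2 (W != X) on D(W)={5,6,9} D(X)={2,4,5,8}: no change
So after constraint 2: D(W)={5,6,9}, size = 3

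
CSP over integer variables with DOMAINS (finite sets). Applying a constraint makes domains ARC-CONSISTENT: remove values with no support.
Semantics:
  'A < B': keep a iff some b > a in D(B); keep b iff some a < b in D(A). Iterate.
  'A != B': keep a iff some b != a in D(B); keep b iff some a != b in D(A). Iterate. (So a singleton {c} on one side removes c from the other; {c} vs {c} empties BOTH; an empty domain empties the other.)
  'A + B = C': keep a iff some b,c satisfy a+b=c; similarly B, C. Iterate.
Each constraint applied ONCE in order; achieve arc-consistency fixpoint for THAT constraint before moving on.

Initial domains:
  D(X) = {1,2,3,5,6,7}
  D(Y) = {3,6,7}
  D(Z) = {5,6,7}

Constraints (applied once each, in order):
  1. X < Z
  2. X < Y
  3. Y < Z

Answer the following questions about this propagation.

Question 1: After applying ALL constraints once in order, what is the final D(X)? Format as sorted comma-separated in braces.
Answer: {1,2,3,5,6}

Derivation:
Constraint 1 (X < Z) on D(X)={1,2,3,5,6,7} D(Z)={5,6,7}: X {1,2,3,5,6,7}->{1,2,3,5,6}
Constraint 2 (X < Y) on D(X)={1,2,3,5,6} D(Y)={3,6,7}: no change
Constraint 3 (Y < Z) on D(Y)={3,6,7} D(Z)={5,6,7}: Y {3,6,7}->{3,6}
So after all 3 constraints: D(X) = {1,2,3,5,6}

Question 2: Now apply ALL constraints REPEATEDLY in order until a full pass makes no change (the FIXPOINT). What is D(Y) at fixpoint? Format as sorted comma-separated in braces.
Answer: {3,6}

Derivation:
pass 0 (initial): D(Y)={3,6,7}
pass 1: X {1,2,3,5,6,7}->{1,2,3,5,6}; Y {3,6,7}->{3,6}
pass 2: X {1,2,3,5,6}->{1,2,3,5}
pass 3: no change
Fixpoint after 3 passes: D(Y) = {3,6}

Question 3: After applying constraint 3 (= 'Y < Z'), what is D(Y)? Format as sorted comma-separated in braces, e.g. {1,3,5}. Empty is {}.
Answer: {3,6}

Derivation:
Constraint 1 (X < Z) on D(X)={1,2,3,5,6,7} D(Z)={5,6,7}: X {1,2,3,5,6,7}->{1,2,3,5,6}
Constraint 2 (X < Y) on D(X)={1,2,3,5,6} D(Y)={3,6,7}: no change
Constraint 3 (Y < Z) on D(Y)={3,6,7} D(Z)={5,6,7}: Y {3,6,7}->{3,6}
So after constraint 3: D(Y) = {3,6}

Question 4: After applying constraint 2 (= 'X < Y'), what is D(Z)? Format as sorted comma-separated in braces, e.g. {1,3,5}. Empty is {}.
Constraint 1 (X < Z) on D(X)={1,2,3,5,6,7} D(Z)={5,6,7}: X {1,2,3,5,6,7}->{1,2,3,5,6}
Constraint 2 (X < Y) on D(X)={1,2,3,5,6} D(Y)={3,6,7}: no change
So after constraint 2: D(Z) = {5,6,7}

Answer: {5,6,7}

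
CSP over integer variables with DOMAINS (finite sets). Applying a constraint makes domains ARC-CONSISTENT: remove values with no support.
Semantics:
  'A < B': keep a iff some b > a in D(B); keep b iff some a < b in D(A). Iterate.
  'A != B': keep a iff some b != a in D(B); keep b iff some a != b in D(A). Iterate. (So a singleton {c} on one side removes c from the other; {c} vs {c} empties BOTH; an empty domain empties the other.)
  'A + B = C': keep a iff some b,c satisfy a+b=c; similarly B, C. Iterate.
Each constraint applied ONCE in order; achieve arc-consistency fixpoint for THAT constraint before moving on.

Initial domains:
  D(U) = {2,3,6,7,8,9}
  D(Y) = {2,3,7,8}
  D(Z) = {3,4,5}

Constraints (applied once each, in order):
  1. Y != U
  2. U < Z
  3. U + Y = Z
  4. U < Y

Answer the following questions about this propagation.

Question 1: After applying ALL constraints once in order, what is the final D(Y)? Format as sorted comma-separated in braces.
Constraint 1 (Y != U) on D(Y)={2,3,7,8} D(U)={2,3,6,7,8,9}: no change
Constraint 2 (U < Z) on D(U)={2,3,6,7,8,9} D(Z)={3,4,5}: U {2,3,6,7,8,9}->{2,3}
Constraint 3 (U + Y = Z) on D(U)={2,3} D(Y)={2,3,7,8} D(Z)={3,4,5}: Y {2,3,7,8}->{2,3}; Z {3,4,5}->{4,5}
Constraint 4 (U < Y) on D(U)={2,3} D(Y)={2,3}: U {2,3}->{2}; Y {2,3}->{3}
So after all 4 constraints: D(Y) = {3}

Answer: {3}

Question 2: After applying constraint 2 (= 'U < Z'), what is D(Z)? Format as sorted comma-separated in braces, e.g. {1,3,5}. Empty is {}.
Answer: {3,4,5}

Derivation:
Constraint 1 (Y != U) on D(Y)={2,3,7,8} D(U)={2,3,6,7,8,9}: no change
Constraint 2 (U < Z) on D(U)={2,3,6,7,8,9} D(Z)={3,4,5}: U {2,3,6,7,8,9}->{2,3}
So after constraint 2: D(Z) = {3,4,5}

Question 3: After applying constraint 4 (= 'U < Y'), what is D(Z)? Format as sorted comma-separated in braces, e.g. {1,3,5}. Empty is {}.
Answer: {4,5}

Derivation:
Constraint 1 (Y != U) on D(Y)={2,3,7,8} D(U)={2,3,6,7,8,9}: no change
Constraint 2 (U < Z) on D(U)={2,3,6,7,8,9} D(Z)={3,4,5}: U {2,3,6,7,8,9}->{2,3}
Constraint 3 (U + Y = Z) on D(U)={2,3} D(Y)={2,3,7,8} D(Z)={3,4,5}: Y {2,3,7,8}->{2,3}; Z {3,4,5}->{4,5}
Constraint 4 (U < Y) on D(U)={2,3} D(Y)={2,3}: U {2,3}->{2}; Y {2,3}->{3}
So after constraint 4: D(Z) = {4,5}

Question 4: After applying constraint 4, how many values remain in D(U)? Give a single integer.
Constraint 1 (Y != U) on D(Y)={2,3,7,8} D(U)={2,3,6,7,8,9}: no change
Constraint 2 (U < Z) on D(U)={2,3,6,7,8,9} D(Z)={3,4,5}: U {2,3,6,7,8,9}->{2,3}
Constraint 3 (U + Y = Z) on D(U)={2,3} D(Y)={2,3,7,8} D(Z)={3,4,5}: Y {2,3,7,8}->{2,3}; Z {3,4,5}->{4,5}
Constraint 4 (U < Y) on D(U)={2,3} D(Y)={2,3}: U {2,3}->{2}; Y {2,3}->{3}
So after constraint 4: D(U)={2}, size = 1

Answer: 1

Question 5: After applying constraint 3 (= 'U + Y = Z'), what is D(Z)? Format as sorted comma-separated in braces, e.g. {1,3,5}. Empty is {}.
Answer: {4,5}

Derivation:
Constraint 1 (Y != U) on D(Y)={2,3,7,8} D(U)={2,3,6,7,8,9}: no change
Constraint 2 (U < Z) on D(U)={2,3,6,7,8,9} D(Z)={3,4,5}: U {2,3,6,7,8,9}->{2,3}
Constraint 3 (U + Y = Z) on D(U)={2,3} D(Y)={2,3,7,8} D(Z)={3,4,5}: Y {2,3,7,8}->{2,3}; Z {3,4,5}->{4,5}
So after constraint 3: D(Z) = {4,5}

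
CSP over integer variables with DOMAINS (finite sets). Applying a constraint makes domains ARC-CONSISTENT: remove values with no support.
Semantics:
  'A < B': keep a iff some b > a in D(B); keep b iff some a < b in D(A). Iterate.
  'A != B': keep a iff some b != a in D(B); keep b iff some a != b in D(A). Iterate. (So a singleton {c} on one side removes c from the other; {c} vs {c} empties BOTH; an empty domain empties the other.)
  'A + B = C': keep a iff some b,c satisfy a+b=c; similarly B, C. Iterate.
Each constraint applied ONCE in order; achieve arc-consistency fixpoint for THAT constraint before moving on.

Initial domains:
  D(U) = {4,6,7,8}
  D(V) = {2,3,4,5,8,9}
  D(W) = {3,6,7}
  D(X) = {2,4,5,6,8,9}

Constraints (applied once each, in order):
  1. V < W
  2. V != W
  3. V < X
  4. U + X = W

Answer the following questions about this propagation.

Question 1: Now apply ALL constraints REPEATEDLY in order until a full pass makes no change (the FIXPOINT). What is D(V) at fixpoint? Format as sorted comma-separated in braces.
pass 0 (initial): D(V)={2,3,4,5,8,9}
pass 1: U {4,6,7,8}->{}; V {2,3,4,5,8,9}->{2,3,4,5}; W {3,6,7}->{}; X {2,4,5,6,8,9}->{}
pass 2: V {2,3,4,5}->{}
pass 3: no change
Fixpoint after 3 passes: D(V) = {}

Answer: {}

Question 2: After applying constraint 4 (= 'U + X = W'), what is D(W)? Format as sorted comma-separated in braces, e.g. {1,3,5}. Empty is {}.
Constraint 1 (V < W) on D(V)={2,3,4,5,8,9} D(W)={3,6,7}: V {2,3,4,5,8,9}->{2,3,4,5}
Constraint 2 (V != W) on D(V)={2,3,4,5} D(W)={3,6,7}: no change
Constraint 3 (V < X) on D(V)={2,3,4,5} D(X)={2,4,5,6,8,9}: X {2,4,5,6,8,9}->{4,5,6,8,9}
Constraint 4 (U + X = W) on D(U)={4,6,7,8} D(X)={4,5,6,8,9} D(W)={3,6,7}: U {4,6,7,8}->{}; X {4,5,6,8,9}->{}; W {3,6,7}->{}
So after constraint 4: D(W) = {}

Answer: {}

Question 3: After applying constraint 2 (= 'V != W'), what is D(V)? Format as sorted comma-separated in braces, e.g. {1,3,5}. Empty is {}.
Constraint 1 (V < W) on D(V)={2,3,4,5,8,9} D(W)={3,6,7}: V {2,3,4,5,8,9}->{2,3,4,5}
Constraint 2 (V != W) on D(V)={2,3,4,5} D(W)={3,6,7}: no change
So after constraint 2: D(V) = {2,3,4,5}

Answer: {2,3,4,5}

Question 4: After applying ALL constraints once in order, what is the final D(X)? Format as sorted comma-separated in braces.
Answer: {}

Derivation:
Constraint 1 (V < W) on D(V)={2,3,4,5,8,9} D(W)={3,6,7}: V {2,3,4,5,8,9}->{2,3,4,5}
Constraint 2 (V != W) on D(V)={2,3,4,5} D(W)={3,6,7}: no change
Constraint 3 (V < X) on D(V)={2,3,4,5} D(X)={2,4,5,6,8,9}: X {2,4,5,6,8,9}->{4,5,6,8,9}
Constraint 4 (U + X = W) on D(U)={4,6,7,8} D(X)={4,5,6,8,9} D(W)={3,6,7}: U {4,6,7,8}->{}; X {4,5,6,8,9}->{}; W {3,6,7}->{}
So after all 4 constraints: D(X) = {}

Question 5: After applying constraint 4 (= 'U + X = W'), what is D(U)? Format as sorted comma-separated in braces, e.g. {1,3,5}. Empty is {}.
Constraint 1 (V < W) on D(V)={2,3,4,5,8,9} D(W)={3,6,7}: V {2,3,4,5,8,9}->{2,3,4,5}
Constraint 2 (V != W) on D(V)={2,3,4,5} D(W)={3,6,7}: no change
Constraint 3 (V < X) on D(V)={2,3,4,5} D(X)={2,4,5,6,8,9}: X {2,4,5,6,8,9}->{4,5,6,8,9}
Constraint 4 (U + X = W) on D(U)={4,6,7,8} D(X)={4,5,6,8,9} D(W)={3,6,7}: U {4,6,7,8}->{}; X {4,5,6,8,9}->{}; W {3,6,7}->{}
So after constraint 4: D(U) = {}

Answer: {}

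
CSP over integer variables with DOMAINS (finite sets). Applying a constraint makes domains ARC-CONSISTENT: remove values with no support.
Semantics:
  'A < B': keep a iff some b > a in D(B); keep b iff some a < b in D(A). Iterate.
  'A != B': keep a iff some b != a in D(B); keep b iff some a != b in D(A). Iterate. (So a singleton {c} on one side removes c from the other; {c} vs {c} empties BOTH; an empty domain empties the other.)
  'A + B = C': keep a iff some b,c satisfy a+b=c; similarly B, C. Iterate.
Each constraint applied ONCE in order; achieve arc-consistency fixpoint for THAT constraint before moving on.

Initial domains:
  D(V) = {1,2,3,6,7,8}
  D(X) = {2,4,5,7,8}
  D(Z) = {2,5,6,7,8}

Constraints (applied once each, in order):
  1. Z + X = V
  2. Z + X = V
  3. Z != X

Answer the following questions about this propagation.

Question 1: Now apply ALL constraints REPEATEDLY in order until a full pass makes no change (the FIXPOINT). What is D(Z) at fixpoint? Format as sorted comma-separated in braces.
pass 0 (initial): D(Z)={2,5,6,7,8}
pass 1: V {1,2,3,6,7,8}->{6,7,8}; X {2,4,5,7,8}->{2,4,5}; Z {2,5,6,7,8}->{2,5,6}
pass 2: no change
Fixpoint after 2 passes: D(Z) = {2,5,6}

Answer: {2,5,6}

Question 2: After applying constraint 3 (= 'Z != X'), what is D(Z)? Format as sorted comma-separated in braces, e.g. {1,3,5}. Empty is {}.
Answer: {2,5,6}

Derivation:
Constraint 1 (Z + X = V) on D(Z)={2,5,6,7,8} D(X)={2,4,5,7,8} D(V)={1,2,3,6,7,8}: Z {2,5,6,7,8}->{2,5,6}; X {2,4,5,7,8}->{2,4,5}; V {1,2,3,6,7,8}->{6,7,8}
Constraint 2 (Z + X = V) on D(Z)={2,5,6} D(X)={2,4,5} D(V)={6,7,8}: no change
Constraint 3 (Z != X) on D(Z)={2,5,6} D(X)={2,4,5}: no change
So after constraint 3: D(Z) = {2,5,6}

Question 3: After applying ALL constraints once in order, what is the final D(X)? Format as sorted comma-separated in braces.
Answer: {2,4,5}

Derivation:
Constraint 1 (Z + X = V) on D(Z)={2,5,6,7,8} D(X)={2,4,5,7,8} D(V)={1,2,3,6,7,8}: Z {2,5,6,7,8}->{2,5,6}; X {2,4,5,7,8}->{2,4,5}; V {1,2,3,6,7,8}->{6,7,8}
Constraint 2 (Z + X = V) on D(Z)={2,5,6} D(X)={2,4,5} D(V)={6,7,8}: no change
Constraint 3 (Z != X) on D(Z)={2,5,6} D(X)={2,4,5}: no change
So after all 3 constraints: D(X) = {2,4,5}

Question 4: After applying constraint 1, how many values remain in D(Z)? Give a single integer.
Answer: 3

Derivation:
Constraint 1 (Z + X = V) on D(Z)={2,5,6,7,8} D(X)={2,4,5,7,8} D(V)={1,2,3,6,7,8}: Z {2,5,6,7,8}->{2,5,6}; X {2,4,5,7,8}->{2,4,5}; V {1,2,3,6,7,8}->{6,7,8}
So after constraint 1: D(Z)={2,5,6}, size = 3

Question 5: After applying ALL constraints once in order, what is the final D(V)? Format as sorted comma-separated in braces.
Constraint 1 (Z + X = V) on D(Z)={2,5,6,7,8} D(X)={2,4,5,7,8} D(V)={1,2,3,6,7,8}: Z {2,5,6,7,8}->{2,5,6}; X {2,4,5,7,8}->{2,4,5}; V {1,2,3,6,7,8}->{6,7,8}
Constraint 2 (Z + X = V) on D(Z)={2,5,6} D(X)={2,4,5} D(V)={6,7,8}: no change
Constraint 3 (Z != X) on D(Z)={2,5,6} D(X)={2,4,5}: no change
So after all 3 constraints: D(V) = {6,7,8}

Answer: {6,7,8}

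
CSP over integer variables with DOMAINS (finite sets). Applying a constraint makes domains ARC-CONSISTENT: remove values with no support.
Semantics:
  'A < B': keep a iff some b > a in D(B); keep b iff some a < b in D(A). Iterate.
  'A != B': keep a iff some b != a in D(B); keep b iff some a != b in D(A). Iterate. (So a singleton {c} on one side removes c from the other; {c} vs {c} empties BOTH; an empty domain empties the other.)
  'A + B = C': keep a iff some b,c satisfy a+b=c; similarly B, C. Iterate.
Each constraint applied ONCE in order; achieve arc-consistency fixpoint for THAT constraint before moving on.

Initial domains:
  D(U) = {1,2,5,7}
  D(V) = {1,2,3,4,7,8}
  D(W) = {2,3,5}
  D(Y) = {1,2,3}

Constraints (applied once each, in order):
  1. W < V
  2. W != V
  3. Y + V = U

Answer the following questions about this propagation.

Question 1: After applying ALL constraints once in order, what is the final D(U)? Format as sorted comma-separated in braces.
Constraint 1 (W < V) on D(W)={2,3,5} D(V)={1,2,3,4,7,8}: V {1,2,3,4,7,8}->{3,4,7,8}
Constraint 2 (W != V) on D(W)={2,3,5} D(V)={3,4,7,8}: no change
Constraint 3 (Y + V = U) on D(Y)={1,2,3} D(V)={3,4,7,8} D(U)={1,2,5,7}: V {3,4,7,8}->{3,4}; U {1,2,5,7}->{5,7}
So after all 3 constraints: D(U) = {5,7}

Answer: {5,7}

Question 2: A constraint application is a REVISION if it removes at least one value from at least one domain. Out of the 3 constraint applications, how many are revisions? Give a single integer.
Constraint 1 (W < V) on D(W)={2,3,5} D(V)={1,2,3,4,7,8}: V {1,2,3,4,7,8}->{3,4,7,8} => REVISION
Constraint 2 (W != V) on D(W)={2,3,5} D(V)={3,4,7,8}: no change => not a revision
Constraint 3 (Y + V = U) on D(Y)={1,2,3} D(V)={3,4,7,8} D(U)={1,2,5,7}: V {3,4,7,8}->{3,4}; U {1,2,5,7}->{5,7} => REVISION
Total revisions = 2

Answer: 2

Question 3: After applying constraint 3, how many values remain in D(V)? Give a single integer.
Answer: 2

Derivation:
Constraint 1 (W < V) on D(W)={2,3,5} D(V)={1,2,3,4,7,8}: V {1,2,3,4,7,8}->{3,4,7,8}
Constraint 2 (W != V) on D(W)={2,3,5} D(V)={3,4,7,8}: no change
Constraint 3 (Y + V = U) on D(Y)={1,2,3} D(V)={3,4,7,8} D(U)={1,2,5,7}: V {3,4,7,8}->{3,4}; U {1,2,5,7}->{5,7}
So after constraint 3: D(V)={3,4}, size = 2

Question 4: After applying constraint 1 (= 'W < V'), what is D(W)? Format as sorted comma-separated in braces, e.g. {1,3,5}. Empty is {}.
Constraint 1 (W < V) on D(W)={2,3,5} D(V)={1,2,3,4,7,8}: V {1,2,3,4,7,8}->{3,4,7,8}
So after constraint 1: D(W) = {2,3,5}

Answer: {2,3,5}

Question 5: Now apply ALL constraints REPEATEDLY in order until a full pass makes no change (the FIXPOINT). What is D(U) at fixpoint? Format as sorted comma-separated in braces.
pass 0 (initial): D(U)={1,2,5,7}
pass 1: U {1,2,5,7}->{5,7}; V {1,2,3,4,7,8}->{3,4}
pass 2: W {2,3,5}->{2,3}
pass 3: no change
Fixpoint after 3 passes: D(U) = {5,7}

Answer: {5,7}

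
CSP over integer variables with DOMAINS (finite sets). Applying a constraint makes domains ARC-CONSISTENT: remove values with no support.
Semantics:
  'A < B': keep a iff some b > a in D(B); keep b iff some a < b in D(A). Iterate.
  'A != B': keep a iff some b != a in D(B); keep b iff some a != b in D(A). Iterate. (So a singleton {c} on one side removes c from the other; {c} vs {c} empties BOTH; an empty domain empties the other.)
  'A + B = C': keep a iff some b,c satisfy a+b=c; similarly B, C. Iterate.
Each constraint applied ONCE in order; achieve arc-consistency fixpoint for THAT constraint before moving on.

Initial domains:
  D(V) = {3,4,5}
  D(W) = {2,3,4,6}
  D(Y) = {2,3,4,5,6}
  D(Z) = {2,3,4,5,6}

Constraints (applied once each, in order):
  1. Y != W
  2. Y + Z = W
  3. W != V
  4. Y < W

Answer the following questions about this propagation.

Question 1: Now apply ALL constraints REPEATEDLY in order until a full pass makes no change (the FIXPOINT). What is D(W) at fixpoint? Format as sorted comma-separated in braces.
pass 0 (initial): D(W)={2,3,4,6}
pass 1: W {2,3,4,6}->{4,6}; Y {2,3,4,5,6}->{2,3,4}; Z {2,3,4,5,6}->{2,3,4}
pass 2: no change
Fixpoint after 2 passes: D(W) = {4,6}

Answer: {4,6}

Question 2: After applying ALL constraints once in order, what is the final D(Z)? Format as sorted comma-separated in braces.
Answer: {2,3,4}

Derivation:
Constraint 1 (Y != W) on D(Y)={2,3,4,5,6} D(W)={2,3,4,6}: no change
Constraint 2 (Y + Z = W) on D(Y)={2,3,4,5,6} D(Z)={2,3,4,5,6} D(W)={2,3,4,6}: Y {2,3,4,5,6}->{2,3,4}; Z {2,3,4,5,6}->{2,3,4}; W {2,3,4,6}->{4,6}
Constraint 3 (W != V) on D(W)={4,6} D(V)={3,4,5}: no change
Constraint 4 (Y < W) on D(Y)={2,3,4} D(W)={4,6}: no change
So after all 4 constraints: D(Z) = {2,3,4}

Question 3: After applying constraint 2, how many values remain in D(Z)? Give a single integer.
Answer: 3

Derivation:
Constraint 1 (Y != W) on D(Y)={2,3,4,5,6} D(W)={2,3,4,6}: no change
Constraint 2 (Y + Z = W) on D(Y)={2,3,4,5,6} D(Z)={2,3,4,5,6} D(W)={2,3,4,6}: Y {2,3,4,5,6}->{2,3,4}; Z {2,3,4,5,6}->{2,3,4}; W {2,3,4,6}->{4,6}
So after constraint 2: D(Z)={2,3,4}, size = 3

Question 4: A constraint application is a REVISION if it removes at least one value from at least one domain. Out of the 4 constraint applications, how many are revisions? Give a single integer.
Answer: 1

Derivation:
Constraint 1 (Y != W) on D(Y)={2,3,4,5,6} D(W)={2,3,4,6}: no change => not a revision
Constraint 2 (Y + Z = W) on D(Y)={2,3,4,5,6} D(Z)={2,3,4,5,6} D(W)={2,3,4,6}: Y {2,3,4,5,6}->{2,3,4}; Z {2,3,4,5,6}->{2,3,4}; W {2,3,4,6}->{4,6} => REVISION
Constraint 3 (W != V) on D(W)={4,6} D(V)={3,4,5}: no change => not a revision
Constraint 4 (Y < W) on D(Y)={2,3,4} D(W)={4,6}: no change => not a revision
Total revisions = 1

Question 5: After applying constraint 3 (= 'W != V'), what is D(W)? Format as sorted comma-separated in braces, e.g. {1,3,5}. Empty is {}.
Constraint 1 (Y != W) on D(Y)={2,3,4,5,6} D(W)={2,3,4,6}: no change
Constraint 2 (Y + Z = W) on D(Y)={2,3,4,5,6} D(Z)={2,3,4,5,6} D(W)={2,3,4,6}: Y {2,3,4,5,6}->{2,3,4}; Z {2,3,4,5,6}->{2,3,4}; W {2,3,4,6}->{4,6}
Constraint 3 (W != V) on D(W)={4,6} D(V)={3,4,5}: no change
So after constraint 3: D(W) = {4,6}

Answer: {4,6}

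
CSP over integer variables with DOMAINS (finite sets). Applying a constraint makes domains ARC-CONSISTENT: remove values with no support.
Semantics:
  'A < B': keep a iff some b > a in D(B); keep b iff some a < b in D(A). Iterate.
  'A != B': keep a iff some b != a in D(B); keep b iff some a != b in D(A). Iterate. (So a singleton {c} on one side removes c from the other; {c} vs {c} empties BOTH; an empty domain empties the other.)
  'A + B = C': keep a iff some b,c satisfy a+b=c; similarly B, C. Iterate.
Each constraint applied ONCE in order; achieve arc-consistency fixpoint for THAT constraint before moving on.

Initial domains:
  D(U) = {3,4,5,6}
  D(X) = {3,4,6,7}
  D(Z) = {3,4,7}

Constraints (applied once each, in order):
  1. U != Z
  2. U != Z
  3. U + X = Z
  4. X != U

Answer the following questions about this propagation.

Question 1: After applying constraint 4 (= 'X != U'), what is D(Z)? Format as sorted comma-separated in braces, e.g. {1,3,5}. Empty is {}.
Constraint 1 (U != Z) on D(U)={3,4,5,6} D(Z)={3,4,7}: no change
Constraint 2 (U != Z) on D(U)={3,4,5,6} D(Z)={3,4,7}: no change
Constraint 3 (U + X = Z) on D(U)={3,4,5,6} D(X)={3,4,6,7} D(Z)={3,4,7}: U {3,4,5,6}->{3,4}; X {3,4,6,7}->{3,4}; Z {3,4,7}->{7}
Constraint 4 (X != U) on D(X)={3,4} D(U)={3,4}: no change
So after constraint 4: D(Z) = {7}

Answer: {7}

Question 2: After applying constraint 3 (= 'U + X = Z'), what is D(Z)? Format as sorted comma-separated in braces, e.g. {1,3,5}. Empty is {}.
Constraint 1 (U != Z) on D(U)={3,4,5,6} D(Z)={3,4,7}: no change
Constraint 2 (U != Z) on D(U)={3,4,5,6} D(Z)={3,4,7}: no change
Constraint 3 (U + X = Z) on D(U)={3,4,5,6} D(X)={3,4,6,7} D(Z)={3,4,7}: U {3,4,5,6}->{3,4}; X {3,4,6,7}->{3,4}; Z {3,4,7}->{7}
So after constraint 3: D(Z) = {7}

Answer: {7}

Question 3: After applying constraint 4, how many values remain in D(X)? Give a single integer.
Answer: 2

Derivation:
Constraint 1 (U != Z) on D(U)={3,4,5,6} D(Z)={3,4,7}: no change
Constraint 2 (U != Z) on D(U)={3,4,5,6} D(Z)={3,4,7}: no change
Constraint 3 (U + X = Z) on D(U)={3,4,5,6} D(X)={3,4,6,7} D(Z)={3,4,7}: U {3,4,5,6}->{3,4}; X {3,4,6,7}->{3,4}; Z {3,4,7}->{7}
Constraint 4 (X != U) on D(X)={3,4} D(U)={3,4}: no change
So after constraint 4: D(X)={3,4}, size = 2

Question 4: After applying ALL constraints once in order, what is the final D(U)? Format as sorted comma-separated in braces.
Answer: {3,4}

Derivation:
Constraint 1 (U != Z) on D(U)={3,4,5,6} D(Z)={3,4,7}: no change
Constraint 2 (U != Z) on D(U)={3,4,5,6} D(Z)={3,4,7}: no change
Constraint 3 (U + X = Z) on D(U)={3,4,5,6} D(X)={3,4,6,7} D(Z)={3,4,7}: U {3,4,5,6}->{3,4}; X {3,4,6,7}->{3,4}; Z {3,4,7}->{7}
Constraint 4 (X != U) on D(X)={3,4} D(U)={3,4}: no change
So after all 4 constraints: D(U) = {3,4}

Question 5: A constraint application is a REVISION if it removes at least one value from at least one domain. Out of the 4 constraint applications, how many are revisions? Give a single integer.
Constraint 1 (U != Z) on D(U)={3,4,5,6} D(Z)={3,4,7}: no change => not a revision
Constraint 2 (U != Z) on D(U)={3,4,5,6} D(Z)={3,4,7}: no change => not a revision
Constraint 3 (U + X = Z) on D(U)={3,4,5,6} D(X)={3,4,6,7} D(Z)={3,4,7}: U {3,4,5,6}->{3,4}; X {3,4,6,7}->{3,4}; Z {3,4,7}->{7} => REVISION
Constraint 4 (X != U) on D(X)={3,4} D(U)={3,4}: no change => not a revision
Total revisions = 1

Answer: 1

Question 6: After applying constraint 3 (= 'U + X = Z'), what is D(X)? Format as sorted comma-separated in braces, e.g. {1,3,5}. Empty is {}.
Answer: {3,4}

Derivation:
Constraint 1 (U != Z) on D(U)={3,4,5,6} D(Z)={3,4,7}: no change
Constraint 2 (U != Z) on D(U)={3,4,5,6} D(Z)={3,4,7}: no change
Constraint 3 (U + X = Z) on D(U)={3,4,5,6} D(X)={3,4,6,7} D(Z)={3,4,7}: U {3,4,5,6}->{3,4}; X {3,4,6,7}->{3,4}; Z {3,4,7}->{7}
So after constraint 3: D(X) = {3,4}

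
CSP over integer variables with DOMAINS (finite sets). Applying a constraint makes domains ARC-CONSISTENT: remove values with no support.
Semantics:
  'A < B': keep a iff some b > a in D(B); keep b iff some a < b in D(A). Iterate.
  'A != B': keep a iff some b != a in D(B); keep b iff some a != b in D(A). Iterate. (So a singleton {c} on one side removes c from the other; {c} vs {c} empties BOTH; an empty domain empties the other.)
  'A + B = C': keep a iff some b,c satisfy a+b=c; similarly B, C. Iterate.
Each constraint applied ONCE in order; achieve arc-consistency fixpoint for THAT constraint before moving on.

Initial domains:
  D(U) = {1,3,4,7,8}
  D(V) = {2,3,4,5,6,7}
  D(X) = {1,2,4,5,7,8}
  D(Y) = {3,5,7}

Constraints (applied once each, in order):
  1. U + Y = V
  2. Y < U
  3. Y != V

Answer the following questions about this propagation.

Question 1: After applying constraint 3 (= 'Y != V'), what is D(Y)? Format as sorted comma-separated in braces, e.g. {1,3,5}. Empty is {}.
Constraint 1 (U + Y = V) on D(U)={1,3,4,7,8} D(Y)={3,5,7} D(V)={2,3,4,5,6,7}: U {1,3,4,7,8}->{1,3,4}; Y {3,5,7}->{3,5}; V {2,3,4,5,6,7}->{4,6,7}
Constraint 2 (Y < U) on D(Y)={3,5} D(U)={1,3,4}: Y {3,5}->{3}; U {1,3,4}->{4}
Constraint 3 (Y != V) on D(Y)={3} D(V)={4,6,7}: no change
So after constraint 3: D(Y) = {3}

Answer: {3}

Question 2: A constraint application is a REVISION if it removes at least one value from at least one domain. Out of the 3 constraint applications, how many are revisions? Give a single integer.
Constraint 1 (U + Y = V) on D(U)={1,3,4,7,8} D(Y)={3,5,7} D(V)={2,3,4,5,6,7}: U {1,3,4,7,8}->{1,3,4}; Y {3,5,7}->{3,5}; V {2,3,4,5,6,7}->{4,6,7} => REVISION
Constraint 2 (Y < U) on D(Y)={3,5} D(U)={1,3,4}: Y {3,5}->{3}; U {1,3,4}->{4} => REVISION
Constraint 3 (Y != V) on D(Y)={3} D(V)={4,6,7}: no change => not a revision
Total revisions = 2

Answer: 2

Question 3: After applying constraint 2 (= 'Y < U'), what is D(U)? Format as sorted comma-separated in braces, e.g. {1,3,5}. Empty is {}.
Answer: {4}

Derivation:
Constraint 1 (U + Y = V) on D(U)={1,3,4,7,8} D(Y)={3,5,7} D(V)={2,3,4,5,6,7}: U {1,3,4,7,8}->{1,3,4}; Y {3,5,7}->{3,5}; V {2,3,4,5,6,7}->{4,6,7}
Constraint 2 (Y < U) on D(Y)={3,5} D(U)={1,3,4}: Y {3,5}->{3}; U {1,3,4}->{4}
So after constraint 2: D(U) = {4}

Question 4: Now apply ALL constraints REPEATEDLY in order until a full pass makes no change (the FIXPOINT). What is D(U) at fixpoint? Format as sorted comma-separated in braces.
pass 0 (initial): D(U)={1,3,4,7,8}
pass 1: U {1,3,4,7,8}->{4}; V {2,3,4,5,6,7}->{4,6,7}; Y {3,5,7}->{3}
pass 2: V {4,6,7}->{7}
pass 3: no change
Fixpoint after 3 passes: D(U) = {4}

Answer: {4}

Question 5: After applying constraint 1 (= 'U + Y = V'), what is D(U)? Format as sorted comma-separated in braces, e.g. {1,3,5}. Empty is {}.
Constraint 1 (U + Y = V) on D(U)={1,3,4,7,8} D(Y)={3,5,7} D(V)={2,3,4,5,6,7}: U {1,3,4,7,8}->{1,3,4}; Y {3,5,7}->{3,5}; V {2,3,4,5,6,7}->{4,6,7}
So after constraint 1: D(U) = {1,3,4}

Answer: {1,3,4}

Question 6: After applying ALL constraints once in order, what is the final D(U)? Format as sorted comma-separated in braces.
Answer: {4}

Derivation:
Constraint 1 (U + Y = V) on D(U)={1,3,4,7,8} D(Y)={3,5,7} D(V)={2,3,4,5,6,7}: U {1,3,4,7,8}->{1,3,4}; Y {3,5,7}->{3,5}; V {2,3,4,5,6,7}->{4,6,7}
Constraint 2 (Y < U) on D(Y)={3,5} D(U)={1,3,4}: Y {3,5}->{3}; U {1,3,4}->{4}
Constraint 3 (Y != V) on D(Y)={3} D(V)={4,6,7}: no change
So after all 3 constraints: D(U) = {4}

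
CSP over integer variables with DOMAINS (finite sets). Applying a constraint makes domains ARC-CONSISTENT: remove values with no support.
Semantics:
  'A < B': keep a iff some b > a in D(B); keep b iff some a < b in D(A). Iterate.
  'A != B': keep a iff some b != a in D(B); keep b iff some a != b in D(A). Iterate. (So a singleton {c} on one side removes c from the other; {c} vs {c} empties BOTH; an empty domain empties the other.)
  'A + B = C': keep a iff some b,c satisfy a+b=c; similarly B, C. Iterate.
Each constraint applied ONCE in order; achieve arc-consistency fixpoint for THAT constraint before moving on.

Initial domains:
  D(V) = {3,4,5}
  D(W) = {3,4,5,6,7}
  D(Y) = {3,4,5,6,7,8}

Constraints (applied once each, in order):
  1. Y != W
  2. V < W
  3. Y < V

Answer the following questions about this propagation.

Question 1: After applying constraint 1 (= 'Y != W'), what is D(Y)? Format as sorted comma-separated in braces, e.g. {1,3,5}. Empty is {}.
Answer: {3,4,5,6,7,8}

Derivation:
Constraint 1 (Y != W) on D(Y)={3,4,5,6,7,8} D(W)={3,4,5,6,7}: no change
So after constraint 1: D(Y) = {3,4,5,6,7,8}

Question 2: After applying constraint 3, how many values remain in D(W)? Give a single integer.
Constraint 1 (Y != W) on D(Y)={3,4,5,6,7,8} D(W)={3,4,5,6,7}: no change
Constraint 2 (V < W) on D(V)={3,4,5} D(W)={3,4,5,6,7}: W {3,4,5,6,7}->{4,5,6,7}
Constraint 3 (Y < V) on D(Y)={3,4,5,6,7,8} D(V)={3,4,5}: Y {3,4,5,6,7,8}->{3,4}; V {3,4,5}->{4,5}
So after constraint 3: D(W)={4,5,6,7}, size = 4

Answer: 4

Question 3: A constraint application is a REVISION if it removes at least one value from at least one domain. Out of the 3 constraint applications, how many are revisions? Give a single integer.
Constraint 1 (Y != W) on D(Y)={3,4,5,6,7,8} D(W)={3,4,5,6,7}: no change => not a revision
Constraint 2 (V < W) on D(V)={3,4,5} D(W)={3,4,5,6,7}: W {3,4,5,6,7}->{4,5,6,7} => REVISION
Constraint 3 (Y < V) on D(Y)={3,4,5,6,7,8} D(V)={3,4,5}: Y {3,4,5,6,7,8}->{3,4}; V {3,4,5}->{4,5} => REVISION
Total revisions = 2

Answer: 2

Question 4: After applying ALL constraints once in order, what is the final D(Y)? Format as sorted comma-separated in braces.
Constraint 1 (Y != W) on D(Y)={3,4,5,6,7,8} D(W)={3,4,5,6,7}: no change
Constraint 2 (V < W) on D(V)={3,4,5} D(W)={3,4,5,6,7}: W {3,4,5,6,7}->{4,5,6,7}
Constraint 3 (Y < V) on D(Y)={3,4,5,6,7,8} D(V)={3,4,5}: Y {3,4,5,6,7,8}->{3,4}; V {3,4,5}->{4,5}
So after all 3 constraints: D(Y) = {3,4}

Answer: {3,4}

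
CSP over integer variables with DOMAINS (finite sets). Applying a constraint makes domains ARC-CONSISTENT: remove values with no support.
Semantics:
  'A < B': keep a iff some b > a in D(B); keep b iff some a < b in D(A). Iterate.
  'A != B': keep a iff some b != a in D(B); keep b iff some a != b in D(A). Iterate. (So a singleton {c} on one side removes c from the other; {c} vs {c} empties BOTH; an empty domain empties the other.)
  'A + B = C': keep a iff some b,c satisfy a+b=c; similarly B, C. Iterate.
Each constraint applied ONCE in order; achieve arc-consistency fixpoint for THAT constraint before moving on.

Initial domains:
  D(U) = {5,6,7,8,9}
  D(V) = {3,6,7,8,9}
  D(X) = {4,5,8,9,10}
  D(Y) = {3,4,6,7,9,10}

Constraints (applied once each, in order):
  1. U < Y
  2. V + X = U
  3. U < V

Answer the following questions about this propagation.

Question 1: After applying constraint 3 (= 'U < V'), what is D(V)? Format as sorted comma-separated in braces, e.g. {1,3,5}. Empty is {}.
Constraint 1 (U < Y) on D(U)={5,6,7,8,9} D(Y)={3,4,6,7,9,10}: Y {3,4,6,7,9,10}->{6,7,9,10}
Constraint 2 (V + X = U) on D(V)={3,6,7,8,9} D(X)={4,5,8,9,10} D(U)={5,6,7,8,9}: V {3,6,7,8,9}->{3}; X {4,5,8,9,10}->{4,5}; U {5,6,7,8,9}->{7,8}
Constraint 3 (U < V) on D(U)={7,8} D(V)={3}: U {7,8}->{}; V {3}->{}
So after constraint 3: D(V) = {}

Answer: {}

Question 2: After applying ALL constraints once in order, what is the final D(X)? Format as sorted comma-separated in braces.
Constraint 1 (U < Y) on D(U)={5,6,7,8,9} D(Y)={3,4,6,7,9,10}: Y {3,4,6,7,9,10}->{6,7,9,10}
Constraint 2 (V + X = U) on D(V)={3,6,7,8,9} D(X)={4,5,8,9,10} D(U)={5,6,7,8,9}: V {3,6,7,8,9}->{3}; X {4,5,8,9,10}->{4,5}; U {5,6,7,8,9}->{7,8}
Constraint 3 (U < V) on D(U)={7,8} D(V)={3}: U {7,8}->{}; V {3}->{}
So after all 3 constraints: D(X) = {4,5}

Answer: {4,5}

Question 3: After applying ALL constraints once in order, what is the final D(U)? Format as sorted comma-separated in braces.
Constraint 1 (U < Y) on D(U)={5,6,7,8,9} D(Y)={3,4,6,7,9,10}: Y {3,4,6,7,9,10}->{6,7,9,10}
Constraint 2 (V + X = U) on D(V)={3,6,7,8,9} D(X)={4,5,8,9,10} D(U)={5,6,7,8,9}: V {3,6,7,8,9}->{3}; X {4,5,8,9,10}->{4,5}; U {5,6,7,8,9}->{7,8}
Constraint 3 (U < V) on D(U)={7,8} D(V)={3}: U {7,8}->{}; V {3}->{}
So after all 3 constraints: D(U) = {}

Answer: {}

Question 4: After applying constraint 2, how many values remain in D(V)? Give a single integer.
Answer: 1

Derivation:
Constraint 1 (U < Y) on D(U)={5,6,7,8,9} D(Y)={3,4,6,7,9,10}: Y {3,4,6,7,9,10}->{6,7,9,10}
Constraint 2 (V + X = U) on D(V)={3,6,7,8,9} D(X)={4,5,8,9,10} D(U)={5,6,7,8,9}: V {3,6,7,8,9}->{3}; X {4,5,8,9,10}->{4,5}; U {5,6,7,8,9}->{7,8}
So after constraint 2: D(V)={3}, size = 1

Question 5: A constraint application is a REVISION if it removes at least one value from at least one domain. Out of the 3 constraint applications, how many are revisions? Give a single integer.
Answer: 3

Derivation:
Constraint 1 (U < Y) on D(U)={5,6,7,8,9} D(Y)={3,4,6,7,9,10}: Y {3,4,6,7,9,10}->{6,7,9,10} => REVISION
Constraint 2 (V + X = U) on D(V)={3,6,7,8,9} D(X)={4,5,8,9,10} D(U)={5,6,7,8,9}: V {3,6,7,8,9}->{3}; X {4,5,8,9,10}->{4,5}; U {5,6,7,8,9}->{7,8} => REVISION
Constraint 3 (U < V) on D(U)={7,8} D(V)={3}: U {7,8}->{}; V {3}->{} => REVISION
Total revisions = 3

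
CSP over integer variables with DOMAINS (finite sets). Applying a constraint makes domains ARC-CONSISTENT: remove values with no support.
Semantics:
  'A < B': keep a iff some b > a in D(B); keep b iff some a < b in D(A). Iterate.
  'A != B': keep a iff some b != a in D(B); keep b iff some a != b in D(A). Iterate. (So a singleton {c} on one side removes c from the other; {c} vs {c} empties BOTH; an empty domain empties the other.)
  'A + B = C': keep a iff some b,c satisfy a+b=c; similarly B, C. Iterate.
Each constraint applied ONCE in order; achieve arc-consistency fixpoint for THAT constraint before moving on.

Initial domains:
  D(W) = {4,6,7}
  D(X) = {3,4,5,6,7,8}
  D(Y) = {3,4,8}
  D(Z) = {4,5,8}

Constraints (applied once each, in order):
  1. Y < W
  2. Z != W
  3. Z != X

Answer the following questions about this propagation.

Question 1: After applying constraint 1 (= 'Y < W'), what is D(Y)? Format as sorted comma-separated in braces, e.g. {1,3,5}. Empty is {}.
Answer: {3,4}

Derivation:
Constraint 1 (Y < W) on D(Y)={3,4,8} D(W)={4,6,7}: Y {3,4,8}->{3,4}
So after constraint 1: D(Y) = {3,4}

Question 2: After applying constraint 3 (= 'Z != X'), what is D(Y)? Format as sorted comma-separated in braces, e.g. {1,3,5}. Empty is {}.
Answer: {3,4}

Derivation:
Constraint 1 (Y < W) on D(Y)={3,4,8} D(W)={4,6,7}: Y {3,4,8}->{3,4}
Constraint 2 (Z != W) on D(Z)={4,5,8} D(W)={4,6,7}: no change
Constraint 3 (Z != X) on D(Z)={4,5,8} D(X)={3,4,5,6,7,8}: no change
So after constraint 3: D(Y) = {3,4}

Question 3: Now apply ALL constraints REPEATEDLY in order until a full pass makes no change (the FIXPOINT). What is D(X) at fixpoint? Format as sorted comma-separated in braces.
pass 0 (initial): D(X)={3,4,5,6,7,8}
pass 1: Y {3,4,8}->{3,4}
pass 2: no change
Fixpoint after 2 passes: D(X) = {3,4,5,6,7,8}

Answer: {3,4,5,6,7,8}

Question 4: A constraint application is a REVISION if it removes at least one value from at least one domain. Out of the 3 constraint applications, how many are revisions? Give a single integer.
Constraint 1 (Y < W) on D(Y)={3,4,8} D(W)={4,6,7}: Y {3,4,8}->{3,4} => REVISION
Constraint 2 (Z != W) on D(Z)={4,5,8} D(W)={4,6,7}: no change => not a revision
Constraint 3 (Z != X) on D(Z)={4,5,8} D(X)={3,4,5,6,7,8}: no change => not a revision
Total revisions = 1

Answer: 1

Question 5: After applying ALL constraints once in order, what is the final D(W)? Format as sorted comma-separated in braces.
Constraint 1 (Y < W) on D(Y)={3,4,8} D(W)={4,6,7}: Y {3,4,8}->{3,4}
Constraint 2 (Z != W) on D(Z)={4,5,8} D(W)={4,6,7}: no change
Constraint 3 (Z != X) on D(Z)={4,5,8} D(X)={3,4,5,6,7,8}: no change
So after all 3 constraints: D(W) = {4,6,7}

Answer: {4,6,7}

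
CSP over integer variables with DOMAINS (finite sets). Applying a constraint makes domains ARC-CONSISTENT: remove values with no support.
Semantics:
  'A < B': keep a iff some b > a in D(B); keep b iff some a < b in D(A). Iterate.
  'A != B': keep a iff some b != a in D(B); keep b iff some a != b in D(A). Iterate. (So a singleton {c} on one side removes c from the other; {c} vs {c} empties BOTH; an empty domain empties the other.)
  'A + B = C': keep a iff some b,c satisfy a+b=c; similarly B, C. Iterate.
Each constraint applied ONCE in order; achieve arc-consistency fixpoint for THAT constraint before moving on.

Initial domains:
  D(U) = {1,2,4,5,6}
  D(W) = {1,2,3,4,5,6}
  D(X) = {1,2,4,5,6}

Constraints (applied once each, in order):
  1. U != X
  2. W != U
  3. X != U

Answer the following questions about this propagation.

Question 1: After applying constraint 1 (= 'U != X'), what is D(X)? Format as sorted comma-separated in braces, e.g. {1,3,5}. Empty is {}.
Constraint 1 (U != X) on D(U)={1,2,4,5,6} D(X)={1,2,4,5,6}: no change
So after constraint 1: D(X) = {1,2,4,5,6}

Answer: {1,2,4,5,6}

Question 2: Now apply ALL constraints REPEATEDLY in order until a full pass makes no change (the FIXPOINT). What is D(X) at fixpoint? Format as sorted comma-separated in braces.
pass 0 (initial): D(X)={1,2,4,5,6}
pass 1: no change
Fixpoint after 1 passes: D(X) = {1,2,4,5,6}

Answer: {1,2,4,5,6}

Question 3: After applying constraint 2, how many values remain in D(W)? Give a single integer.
Answer: 6

Derivation:
Constraint 1 (U != X) on D(U)={1,2,4,5,6} D(X)={1,2,4,5,6}: no change
Constraint 2 (W != U) on D(W)={1,2,3,4,5,6} D(U)={1,2,4,5,6}: no change
So after constraint 2: D(W)={1,2,3,4,5,6}, size = 6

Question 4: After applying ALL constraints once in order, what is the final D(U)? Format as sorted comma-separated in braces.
Answer: {1,2,4,5,6}

Derivation:
Constraint 1 (U != X) on D(U)={1,2,4,5,6} D(X)={1,2,4,5,6}: no change
Constraint 2 (W != U) on D(W)={1,2,3,4,5,6} D(U)={1,2,4,5,6}: no change
Constraint 3 (X != U) on D(X)={1,2,4,5,6} D(U)={1,2,4,5,6}: no change
So after all 3 constraints: D(U) = {1,2,4,5,6}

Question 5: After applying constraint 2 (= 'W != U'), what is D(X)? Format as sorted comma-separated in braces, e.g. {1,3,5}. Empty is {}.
Answer: {1,2,4,5,6}

Derivation:
Constraint 1 (U != X) on D(U)={1,2,4,5,6} D(X)={1,2,4,5,6}: no change
Constraint 2 (W != U) on D(W)={1,2,3,4,5,6} D(U)={1,2,4,5,6}: no change
So after constraint 2: D(X) = {1,2,4,5,6}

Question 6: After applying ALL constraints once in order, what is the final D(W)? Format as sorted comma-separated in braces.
Constraint 1 (U != X) on D(U)={1,2,4,5,6} D(X)={1,2,4,5,6}: no change
Constraint 2 (W != U) on D(W)={1,2,3,4,5,6} D(U)={1,2,4,5,6}: no change
Constraint 3 (X != U) on D(X)={1,2,4,5,6} D(U)={1,2,4,5,6}: no change
So after all 3 constraints: D(W) = {1,2,3,4,5,6}

Answer: {1,2,3,4,5,6}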